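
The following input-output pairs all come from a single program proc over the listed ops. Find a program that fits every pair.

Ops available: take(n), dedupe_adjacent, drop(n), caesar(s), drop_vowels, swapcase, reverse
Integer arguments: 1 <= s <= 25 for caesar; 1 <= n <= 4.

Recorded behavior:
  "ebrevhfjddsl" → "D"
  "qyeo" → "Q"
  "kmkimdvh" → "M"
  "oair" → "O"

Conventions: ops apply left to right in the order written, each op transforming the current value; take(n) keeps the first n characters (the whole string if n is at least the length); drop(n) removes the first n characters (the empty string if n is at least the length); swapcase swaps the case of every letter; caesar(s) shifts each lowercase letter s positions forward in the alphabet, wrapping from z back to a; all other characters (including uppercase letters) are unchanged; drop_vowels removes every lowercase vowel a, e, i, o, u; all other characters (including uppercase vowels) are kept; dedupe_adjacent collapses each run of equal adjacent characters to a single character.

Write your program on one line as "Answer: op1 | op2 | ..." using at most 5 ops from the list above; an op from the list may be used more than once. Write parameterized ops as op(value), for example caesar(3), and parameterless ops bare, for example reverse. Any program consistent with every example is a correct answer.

reverse | drop(3) | take(1) | swapcase

Check, running the answer program on each example:
  "ebrevhfjddsl" -> "lsddjfhverbe" -> "djfhverbe" -> "d" -> "D"
  "qyeo" -> "oeyq" -> "q" -> "q" -> "Q"
  "kmkimdvh" -> "hvdmikmk" -> "mikmk" -> "m" -> "M"
  "oair" -> "riao" -> "o" -> "o" -> "O"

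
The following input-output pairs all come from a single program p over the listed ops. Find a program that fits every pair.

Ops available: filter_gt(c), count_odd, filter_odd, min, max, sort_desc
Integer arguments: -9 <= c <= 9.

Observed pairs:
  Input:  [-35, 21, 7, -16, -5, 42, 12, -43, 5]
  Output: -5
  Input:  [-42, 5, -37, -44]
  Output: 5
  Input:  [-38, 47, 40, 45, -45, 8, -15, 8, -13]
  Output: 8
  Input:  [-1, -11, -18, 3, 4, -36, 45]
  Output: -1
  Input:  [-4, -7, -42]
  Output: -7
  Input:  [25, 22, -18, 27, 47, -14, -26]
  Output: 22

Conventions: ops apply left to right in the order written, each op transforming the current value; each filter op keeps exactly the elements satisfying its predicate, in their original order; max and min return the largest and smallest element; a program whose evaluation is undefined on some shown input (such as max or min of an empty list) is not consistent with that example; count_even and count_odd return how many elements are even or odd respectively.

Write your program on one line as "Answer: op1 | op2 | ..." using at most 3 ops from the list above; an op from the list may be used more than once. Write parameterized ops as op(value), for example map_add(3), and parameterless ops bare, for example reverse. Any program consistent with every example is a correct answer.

filter_gt(-8) | min

Check, running the answer program on each example:
  [-35, 21, 7, -16, -5, 42, 12, -43, 5] -> [21, 7, -5, 42, 12, 5] -> -5
  [-42, 5, -37, -44] -> [5] -> 5
  [-38, 47, 40, 45, -45, 8, -15, 8, -13] -> [47, 40, 45, 8, 8] -> 8
  [-1, -11, -18, 3, 4, -36, 45] -> [-1, 3, 4, 45] -> -1
  [-4, -7, -42] -> [-4, -7] -> -7
  [25, 22, -18, 27, 47, -14, -26] -> [25, 22, 27, 47] -> 22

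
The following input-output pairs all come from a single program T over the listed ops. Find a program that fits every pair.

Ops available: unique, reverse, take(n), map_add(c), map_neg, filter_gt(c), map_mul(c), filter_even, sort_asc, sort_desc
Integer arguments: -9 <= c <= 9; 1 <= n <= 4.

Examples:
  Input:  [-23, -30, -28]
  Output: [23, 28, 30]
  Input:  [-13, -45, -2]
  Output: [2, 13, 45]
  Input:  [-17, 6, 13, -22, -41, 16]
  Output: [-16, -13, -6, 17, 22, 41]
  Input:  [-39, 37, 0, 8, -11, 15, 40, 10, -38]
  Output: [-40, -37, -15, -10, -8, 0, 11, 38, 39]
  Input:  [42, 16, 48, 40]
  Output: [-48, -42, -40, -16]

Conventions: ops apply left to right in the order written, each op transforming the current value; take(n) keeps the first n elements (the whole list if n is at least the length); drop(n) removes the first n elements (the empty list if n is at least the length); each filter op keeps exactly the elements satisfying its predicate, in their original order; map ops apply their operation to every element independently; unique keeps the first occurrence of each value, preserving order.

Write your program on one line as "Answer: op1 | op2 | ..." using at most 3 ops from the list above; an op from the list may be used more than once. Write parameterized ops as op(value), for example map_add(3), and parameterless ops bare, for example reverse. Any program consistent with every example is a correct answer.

map_neg | sort_asc

Check, running the answer program on each example:
  [-23, -30, -28] -> [23, 30, 28] -> [23, 28, 30]
  [-13, -45, -2] -> [13, 45, 2] -> [2, 13, 45]
  [-17, 6, 13, -22, -41, 16] -> [17, -6, -13, 22, 41, -16] -> [-16, -13, -6, 17, 22, 41]
  [-39, 37, 0, 8, -11, 15, 40, 10, -38] -> [39, -37, 0, -8, 11, -15, -40, -10, 38] -> [-40, -37, -15, -10, -8, 0, 11, 38, 39]
  [42, 16, 48, 40] -> [-42, -16, -48, -40] -> [-48, -42, -40, -16]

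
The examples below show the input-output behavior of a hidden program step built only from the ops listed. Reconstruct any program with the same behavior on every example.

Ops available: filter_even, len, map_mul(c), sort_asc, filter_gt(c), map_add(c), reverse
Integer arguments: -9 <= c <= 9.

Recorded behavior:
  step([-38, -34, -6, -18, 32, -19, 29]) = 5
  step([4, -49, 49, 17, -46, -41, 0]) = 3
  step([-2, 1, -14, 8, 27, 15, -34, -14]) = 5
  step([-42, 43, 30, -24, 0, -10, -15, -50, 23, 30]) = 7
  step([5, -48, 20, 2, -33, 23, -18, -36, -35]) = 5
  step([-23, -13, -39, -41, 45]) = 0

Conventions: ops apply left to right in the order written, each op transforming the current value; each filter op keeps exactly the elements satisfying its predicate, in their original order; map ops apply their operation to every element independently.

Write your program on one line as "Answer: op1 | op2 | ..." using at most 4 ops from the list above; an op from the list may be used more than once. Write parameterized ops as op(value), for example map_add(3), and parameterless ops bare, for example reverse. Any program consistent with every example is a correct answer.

filter_even | map_mul(-3) | map_add(6) | len

Check, running the answer program on each example:
  [-38, -34, -6, -18, 32, -19, 29] -> [-38, -34, -6, -18, 32] -> [114, 102, 18, 54, -96] -> [120, 108, 24, 60, -90] -> 5
  [4, -49, 49, 17, -46, -41, 0] -> [4, -46, 0] -> [-12, 138, 0] -> [-6, 144, 6] -> 3
  [-2, 1, -14, 8, 27, 15, -34, -14] -> [-2, -14, 8, -34, -14] -> [6, 42, -24, 102, 42] -> [12, 48, -18, 108, 48] -> 5
  [-42, 43, 30, -24, 0, -10, -15, -50, 23, 30] -> [-42, 30, -24, 0, -10, -50, 30] -> [126, -90, 72, 0, 30, 150, -90] -> [132, -84, 78, 6, 36, 156, -84] -> 7
  [5, -48, 20, 2, -33, 23, -18, -36, -35] -> [-48, 20, 2, -18, -36] -> [144, -60, -6, 54, 108] -> [150, -54, 0, 60, 114] -> 5
  [-23, -13, -39, -41, 45] -> [] -> [] -> [] -> 0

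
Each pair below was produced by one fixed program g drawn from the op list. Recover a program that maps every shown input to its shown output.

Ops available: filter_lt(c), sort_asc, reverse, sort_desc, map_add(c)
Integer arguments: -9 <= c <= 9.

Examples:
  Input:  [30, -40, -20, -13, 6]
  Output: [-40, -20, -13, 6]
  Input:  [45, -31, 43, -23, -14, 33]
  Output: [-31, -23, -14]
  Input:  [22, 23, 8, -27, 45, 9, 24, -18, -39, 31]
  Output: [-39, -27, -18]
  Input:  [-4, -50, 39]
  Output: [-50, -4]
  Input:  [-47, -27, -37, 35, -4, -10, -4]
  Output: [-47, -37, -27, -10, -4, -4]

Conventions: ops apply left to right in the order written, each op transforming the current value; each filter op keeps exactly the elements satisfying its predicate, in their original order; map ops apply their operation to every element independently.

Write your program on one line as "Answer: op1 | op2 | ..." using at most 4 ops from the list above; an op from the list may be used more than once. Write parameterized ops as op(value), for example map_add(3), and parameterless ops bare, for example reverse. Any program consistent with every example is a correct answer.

reverse | sort_desc | sort_asc | filter_lt(8)

Check, running the answer program on each example:
  [30, -40, -20, -13, 6] -> [6, -13, -20, -40, 30] -> [30, 6, -13, -20, -40] -> [-40, -20, -13, 6, 30] -> [-40, -20, -13, 6]
  [45, -31, 43, -23, -14, 33] -> [33, -14, -23, 43, -31, 45] -> [45, 43, 33, -14, -23, -31] -> [-31, -23, -14, 33, 43, 45] -> [-31, -23, -14]
  [22, 23, 8, -27, 45, 9, 24, -18, -39, 31] -> [31, -39, -18, 24, 9, 45, -27, 8, 23, 22] -> [45, 31, 24, 23, 22, 9, 8, -18, -27, -39] -> [-39, -27, -18, 8, 9, 22, 23, 24, 31, 45] -> [-39, -27, -18]
  [-4, -50, 39] -> [39, -50, -4] -> [39, -4, -50] -> [-50, -4, 39] -> [-50, -4]
  [-47, -27, -37, 35, -4, -10, -4] -> [-4, -10, -4, 35, -37, -27, -47] -> [35, -4, -4, -10, -27, -37, -47] -> [-47, -37, -27, -10, -4, -4, 35] -> [-47, -37, -27, -10, -4, -4]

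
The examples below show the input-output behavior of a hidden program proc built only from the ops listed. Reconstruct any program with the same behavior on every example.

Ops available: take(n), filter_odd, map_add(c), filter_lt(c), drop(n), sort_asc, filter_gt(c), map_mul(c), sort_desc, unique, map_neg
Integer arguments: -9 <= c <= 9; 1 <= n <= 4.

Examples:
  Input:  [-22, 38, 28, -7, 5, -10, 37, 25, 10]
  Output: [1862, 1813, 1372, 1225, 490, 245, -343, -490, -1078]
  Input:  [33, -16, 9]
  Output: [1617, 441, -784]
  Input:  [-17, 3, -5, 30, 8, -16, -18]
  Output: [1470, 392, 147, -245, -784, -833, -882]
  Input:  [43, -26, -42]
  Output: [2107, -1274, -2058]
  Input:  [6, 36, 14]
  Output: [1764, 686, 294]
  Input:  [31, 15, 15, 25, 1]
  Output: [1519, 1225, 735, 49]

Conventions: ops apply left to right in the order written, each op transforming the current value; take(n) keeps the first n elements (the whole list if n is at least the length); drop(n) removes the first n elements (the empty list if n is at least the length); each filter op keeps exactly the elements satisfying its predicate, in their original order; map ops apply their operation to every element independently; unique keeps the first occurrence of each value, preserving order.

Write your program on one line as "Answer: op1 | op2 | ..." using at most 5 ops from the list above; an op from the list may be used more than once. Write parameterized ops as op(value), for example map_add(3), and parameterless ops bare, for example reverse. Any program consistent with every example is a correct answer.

sort_desc | map_neg | unique | map_mul(-7) | map_mul(7)

Check, running the answer program on each example:
  [-22, 38, 28, -7, 5, -10, 37, 25, 10] -> [38, 37, 28, 25, 10, 5, -7, -10, -22] -> [-38, -37, -28, -25, -10, -5, 7, 10, 22] -> [-38, -37, -28, -25, -10, -5, 7, 10, 22] -> [266, 259, 196, 175, 70, 35, -49, -70, -154] -> [1862, 1813, 1372, 1225, 490, 245, -343, -490, -1078]
  [33, -16, 9] -> [33, 9, -16] -> [-33, -9, 16] -> [-33, -9, 16] -> [231, 63, -112] -> [1617, 441, -784]
  [-17, 3, -5, 30, 8, -16, -18] -> [30, 8, 3, -5, -16, -17, -18] -> [-30, -8, -3, 5, 16, 17, 18] -> [-30, -8, -3, 5, 16, 17, 18] -> [210, 56, 21, -35, -112, -119, -126] -> [1470, 392, 147, -245, -784, -833, -882]
  [43, -26, -42] -> [43, -26, -42] -> [-43, 26, 42] -> [-43, 26, 42] -> [301, -182, -294] -> [2107, -1274, -2058]
  [6, 36, 14] -> [36, 14, 6] -> [-36, -14, -6] -> [-36, -14, -6] -> [252, 98, 42] -> [1764, 686, 294]
  [31, 15, 15, 25, 1] -> [31, 25, 15, 15, 1] -> [-31, -25, -15, -15, -1] -> [-31, -25, -15, -1] -> [217, 175, 105, 7] -> [1519, 1225, 735, 49]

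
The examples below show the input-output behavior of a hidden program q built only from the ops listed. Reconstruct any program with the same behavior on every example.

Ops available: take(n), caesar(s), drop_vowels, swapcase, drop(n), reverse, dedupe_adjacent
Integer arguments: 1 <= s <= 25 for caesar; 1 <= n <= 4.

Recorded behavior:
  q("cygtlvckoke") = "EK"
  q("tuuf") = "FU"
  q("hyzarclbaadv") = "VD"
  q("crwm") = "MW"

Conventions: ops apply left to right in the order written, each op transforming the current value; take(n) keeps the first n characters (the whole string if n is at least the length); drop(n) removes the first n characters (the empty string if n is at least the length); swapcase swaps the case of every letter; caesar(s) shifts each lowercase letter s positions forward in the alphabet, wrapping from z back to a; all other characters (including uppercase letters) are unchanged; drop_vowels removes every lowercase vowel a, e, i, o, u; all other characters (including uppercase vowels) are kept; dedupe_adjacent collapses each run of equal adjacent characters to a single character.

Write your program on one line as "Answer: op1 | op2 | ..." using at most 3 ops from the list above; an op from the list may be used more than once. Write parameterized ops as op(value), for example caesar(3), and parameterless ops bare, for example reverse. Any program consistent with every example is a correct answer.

reverse | take(2) | swapcase

Check, running the answer program on each example:
  "cygtlvckoke" -> "ekokcvltgyc" -> "ek" -> "EK"
  "tuuf" -> "fuut" -> "fu" -> "FU"
  "hyzarclbaadv" -> "vdaablcrazyh" -> "vd" -> "VD"
  "crwm" -> "mwrc" -> "mw" -> "MW"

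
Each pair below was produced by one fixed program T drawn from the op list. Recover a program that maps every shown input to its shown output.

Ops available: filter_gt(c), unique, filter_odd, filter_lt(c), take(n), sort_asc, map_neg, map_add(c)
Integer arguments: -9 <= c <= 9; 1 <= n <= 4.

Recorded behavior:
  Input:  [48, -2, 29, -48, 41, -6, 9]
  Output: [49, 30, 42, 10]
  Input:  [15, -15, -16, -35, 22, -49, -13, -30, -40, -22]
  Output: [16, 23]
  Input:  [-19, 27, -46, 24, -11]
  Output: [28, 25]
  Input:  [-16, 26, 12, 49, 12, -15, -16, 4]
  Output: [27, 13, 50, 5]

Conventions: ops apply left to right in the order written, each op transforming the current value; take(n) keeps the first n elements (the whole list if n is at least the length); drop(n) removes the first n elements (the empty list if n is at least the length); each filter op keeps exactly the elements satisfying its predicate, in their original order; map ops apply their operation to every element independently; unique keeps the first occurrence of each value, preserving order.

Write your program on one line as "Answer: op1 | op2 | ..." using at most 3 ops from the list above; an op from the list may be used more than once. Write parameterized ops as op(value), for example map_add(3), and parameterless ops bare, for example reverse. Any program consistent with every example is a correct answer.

filter_gt(3) | unique | map_add(1)

Check, running the answer program on each example:
  [48, -2, 29, -48, 41, -6, 9] -> [48, 29, 41, 9] -> [48, 29, 41, 9] -> [49, 30, 42, 10]
  [15, -15, -16, -35, 22, -49, -13, -30, -40, -22] -> [15, 22] -> [15, 22] -> [16, 23]
  [-19, 27, -46, 24, -11] -> [27, 24] -> [27, 24] -> [28, 25]
  [-16, 26, 12, 49, 12, -15, -16, 4] -> [26, 12, 49, 12, 4] -> [26, 12, 49, 4] -> [27, 13, 50, 5]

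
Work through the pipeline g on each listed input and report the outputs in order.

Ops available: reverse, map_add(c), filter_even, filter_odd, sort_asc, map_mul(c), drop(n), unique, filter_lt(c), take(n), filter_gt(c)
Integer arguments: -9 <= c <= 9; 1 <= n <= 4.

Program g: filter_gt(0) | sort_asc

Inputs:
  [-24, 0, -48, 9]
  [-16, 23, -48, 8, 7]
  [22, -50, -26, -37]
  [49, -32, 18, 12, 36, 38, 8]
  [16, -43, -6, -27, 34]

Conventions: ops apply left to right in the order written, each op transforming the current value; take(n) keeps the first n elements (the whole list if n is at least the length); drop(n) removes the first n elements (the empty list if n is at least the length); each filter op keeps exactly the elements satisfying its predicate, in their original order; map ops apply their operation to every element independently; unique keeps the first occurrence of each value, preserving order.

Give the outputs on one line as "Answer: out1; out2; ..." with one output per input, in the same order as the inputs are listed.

Execution, op by op:
  [-24, 0, -48, 9] -> [9] -> [9]
  [-16, 23, -48, 8, 7] -> [23, 8, 7] -> [7, 8, 23]
  [22, -50, -26, -37] -> [22] -> [22]
  [49, -32, 18, 12, 36, 38, 8] -> [49, 18, 12, 36, 38, 8] -> [8, 12, 18, 36, 38, 49]
  [16, -43, -6, -27, 34] -> [16, 34] -> [16, 34]

[9]; [7, 8, 23]; [22]; [8, 12, 18, 36, 38, 49]; [16, 34]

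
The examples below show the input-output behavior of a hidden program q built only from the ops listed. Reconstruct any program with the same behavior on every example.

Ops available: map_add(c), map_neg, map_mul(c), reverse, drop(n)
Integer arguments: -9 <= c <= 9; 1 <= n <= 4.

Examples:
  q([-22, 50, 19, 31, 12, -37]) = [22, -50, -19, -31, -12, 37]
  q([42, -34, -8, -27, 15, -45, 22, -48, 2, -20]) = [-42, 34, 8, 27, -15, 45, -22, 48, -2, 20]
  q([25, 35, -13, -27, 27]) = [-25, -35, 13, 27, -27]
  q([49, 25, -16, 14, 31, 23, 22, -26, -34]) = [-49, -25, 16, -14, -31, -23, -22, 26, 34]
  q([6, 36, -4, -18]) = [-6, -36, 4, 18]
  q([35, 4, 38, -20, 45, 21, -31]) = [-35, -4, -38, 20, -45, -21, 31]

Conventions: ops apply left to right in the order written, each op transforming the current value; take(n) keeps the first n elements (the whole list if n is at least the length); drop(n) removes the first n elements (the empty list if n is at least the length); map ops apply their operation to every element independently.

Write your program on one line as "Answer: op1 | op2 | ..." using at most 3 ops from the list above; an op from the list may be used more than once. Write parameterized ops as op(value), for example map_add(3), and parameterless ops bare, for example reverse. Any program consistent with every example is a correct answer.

reverse | map_neg | reverse

Check, running the answer program on each example:
  [-22, 50, 19, 31, 12, -37] -> [-37, 12, 31, 19, 50, -22] -> [37, -12, -31, -19, -50, 22] -> [22, -50, -19, -31, -12, 37]
  [42, -34, -8, -27, 15, -45, 22, -48, 2, -20] -> [-20, 2, -48, 22, -45, 15, -27, -8, -34, 42] -> [20, -2, 48, -22, 45, -15, 27, 8, 34, -42] -> [-42, 34, 8, 27, -15, 45, -22, 48, -2, 20]
  [25, 35, -13, -27, 27] -> [27, -27, -13, 35, 25] -> [-27, 27, 13, -35, -25] -> [-25, -35, 13, 27, -27]
  [49, 25, -16, 14, 31, 23, 22, -26, -34] -> [-34, -26, 22, 23, 31, 14, -16, 25, 49] -> [34, 26, -22, -23, -31, -14, 16, -25, -49] -> [-49, -25, 16, -14, -31, -23, -22, 26, 34]
  [6, 36, -4, -18] -> [-18, -4, 36, 6] -> [18, 4, -36, -6] -> [-6, -36, 4, 18]
  [35, 4, 38, -20, 45, 21, -31] -> [-31, 21, 45, -20, 38, 4, 35] -> [31, -21, -45, 20, -38, -4, -35] -> [-35, -4, -38, 20, -45, -21, 31]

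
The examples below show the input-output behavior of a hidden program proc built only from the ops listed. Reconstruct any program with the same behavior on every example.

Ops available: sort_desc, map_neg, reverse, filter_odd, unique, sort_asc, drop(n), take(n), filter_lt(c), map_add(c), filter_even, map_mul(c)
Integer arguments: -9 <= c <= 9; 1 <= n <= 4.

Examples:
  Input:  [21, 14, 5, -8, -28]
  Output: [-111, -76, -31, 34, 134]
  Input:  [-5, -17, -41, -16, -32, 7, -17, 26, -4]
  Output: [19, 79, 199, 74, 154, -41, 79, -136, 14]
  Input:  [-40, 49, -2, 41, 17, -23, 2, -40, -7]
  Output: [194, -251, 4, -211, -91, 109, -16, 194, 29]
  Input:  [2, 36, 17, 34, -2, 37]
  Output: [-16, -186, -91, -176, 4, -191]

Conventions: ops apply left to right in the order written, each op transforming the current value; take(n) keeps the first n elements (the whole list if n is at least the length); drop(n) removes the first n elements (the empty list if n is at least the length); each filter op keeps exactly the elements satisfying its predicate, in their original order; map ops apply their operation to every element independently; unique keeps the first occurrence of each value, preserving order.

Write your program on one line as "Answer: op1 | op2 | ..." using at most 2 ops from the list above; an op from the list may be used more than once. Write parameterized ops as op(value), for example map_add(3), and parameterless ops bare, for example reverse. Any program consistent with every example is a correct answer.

map_mul(-5) | map_add(-6)

Check, running the answer program on each example:
  [21, 14, 5, -8, -28] -> [-105, -70, -25, 40, 140] -> [-111, -76, -31, 34, 134]
  [-5, -17, -41, -16, -32, 7, -17, 26, -4] -> [25, 85, 205, 80, 160, -35, 85, -130, 20] -> [19, 79, 199, 74, 154, -41, 79, -136, 14]
  [-40, 49, -2, 41, 17, -23, 2, -40, -7] -> [200, -245, 10, -205, -85, 115, -10, 200, 35] -> [194, -251, 4, -211, -91, 109, -16, 194, 29]
  [2, 36, 17, 34, -2, 37] -> [-10, -180, -85, -170, 10, -185] -> [-16, -186, -91, -176, 4, -191]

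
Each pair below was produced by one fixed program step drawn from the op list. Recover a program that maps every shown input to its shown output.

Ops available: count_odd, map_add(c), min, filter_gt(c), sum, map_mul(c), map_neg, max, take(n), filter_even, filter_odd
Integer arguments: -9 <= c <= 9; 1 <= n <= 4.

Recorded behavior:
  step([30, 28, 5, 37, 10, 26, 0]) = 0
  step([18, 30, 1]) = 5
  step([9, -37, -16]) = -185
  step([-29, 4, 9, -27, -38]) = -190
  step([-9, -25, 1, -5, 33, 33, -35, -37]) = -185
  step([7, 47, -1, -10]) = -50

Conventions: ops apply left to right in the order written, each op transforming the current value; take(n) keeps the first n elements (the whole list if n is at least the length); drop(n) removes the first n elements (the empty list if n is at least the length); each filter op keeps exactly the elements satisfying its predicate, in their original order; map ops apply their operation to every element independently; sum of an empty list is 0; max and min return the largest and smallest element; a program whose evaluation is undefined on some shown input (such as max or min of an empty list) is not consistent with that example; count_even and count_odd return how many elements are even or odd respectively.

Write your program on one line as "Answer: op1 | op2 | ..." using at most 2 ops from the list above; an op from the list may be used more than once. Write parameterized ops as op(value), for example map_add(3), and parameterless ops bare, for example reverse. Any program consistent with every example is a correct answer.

map_mul(5) | min

Check, running the answer program on each example:
  [30, 28, 5, 37, 10, 26, 0] -> [150, 140, 25, 185, 50, 130, 0] -> 0
  [18, 30, 1] -> [90, 150, 5] -> 5
  [9, -37, -16] -> [45, -185, -80] -> -185
  [-29, 4, 9, -27, -38] -> [-145, 20, 45, -135, -190] -> -190
  [-9, -25, 1, -5, 33, 33, -35, -37] -> [-45, -125, 5, -25, 165, 165, -175, -185] -> -185
  [7, 47, -1, -10] -> [35, 235, -5, -50] -> -50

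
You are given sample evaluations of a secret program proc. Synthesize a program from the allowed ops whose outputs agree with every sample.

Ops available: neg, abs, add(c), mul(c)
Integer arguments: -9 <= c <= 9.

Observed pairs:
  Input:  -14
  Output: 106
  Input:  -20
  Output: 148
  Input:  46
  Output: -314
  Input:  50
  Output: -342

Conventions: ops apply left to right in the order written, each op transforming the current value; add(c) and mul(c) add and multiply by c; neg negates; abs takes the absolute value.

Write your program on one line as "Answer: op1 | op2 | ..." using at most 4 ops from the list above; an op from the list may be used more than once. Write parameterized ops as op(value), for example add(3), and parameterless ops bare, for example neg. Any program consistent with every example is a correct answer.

mul(7) | neg | add(8)

Check, running the answer program on each example:
  -14 -> -98 -> 98 -> 106
  -20 -> -140 -> 140 -> 148
  46 -> 322 -> -322 -> -314
  50 -> 350 -> -350 -> -342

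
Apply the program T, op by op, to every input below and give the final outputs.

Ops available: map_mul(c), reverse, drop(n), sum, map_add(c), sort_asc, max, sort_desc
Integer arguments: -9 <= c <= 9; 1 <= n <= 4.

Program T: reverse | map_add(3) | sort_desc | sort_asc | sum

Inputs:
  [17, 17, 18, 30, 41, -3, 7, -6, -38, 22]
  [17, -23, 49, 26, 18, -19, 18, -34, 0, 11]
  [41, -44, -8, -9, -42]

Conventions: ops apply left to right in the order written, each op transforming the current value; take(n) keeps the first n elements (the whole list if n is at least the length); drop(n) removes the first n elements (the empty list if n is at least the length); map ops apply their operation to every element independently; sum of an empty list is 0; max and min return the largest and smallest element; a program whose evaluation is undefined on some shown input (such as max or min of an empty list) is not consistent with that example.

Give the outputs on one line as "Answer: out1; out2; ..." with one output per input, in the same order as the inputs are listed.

Execution, op by op:
  [17, 17, 18, 30, 41, -3, 7, -6, -38, 22] -> [22, -38, -6, 7, -3, 41, 30, 18, 17, 17] -> [25, -35, -3, 10, 0, 44, 33, 21, 20, 20] -> [44, 33, 25, 21, 20, 20, 10, 0, -3, -35] -> [-35, -3, 0, 10, 20, 20, 21, 25, 33, 44] -> 135
  [17, -23, 49, 26, 18, -19, 18, -34, 0, 11] -> [11, 0, -34, 18, -19, 18, 26, 49, -23, 17] -> [14, 3, -31, 21, -16, 21, 29, 52, -20, 20] -> [52, 29, 21, 21, 20, 14, 3, -16, -20, -31] -> [-31, -20, -16, 3, 14, 20, 21, 21, 29, 52] -> 93
  [41, -44, -8, -9, -42] -> [-42, -9, -8, -44, 41] -> [-39, -6, -5, -41, 44] -> [44, -5, -6, -39, -41] -> [-41, -39, -6, -5, 44] -> -47

135; 93; -47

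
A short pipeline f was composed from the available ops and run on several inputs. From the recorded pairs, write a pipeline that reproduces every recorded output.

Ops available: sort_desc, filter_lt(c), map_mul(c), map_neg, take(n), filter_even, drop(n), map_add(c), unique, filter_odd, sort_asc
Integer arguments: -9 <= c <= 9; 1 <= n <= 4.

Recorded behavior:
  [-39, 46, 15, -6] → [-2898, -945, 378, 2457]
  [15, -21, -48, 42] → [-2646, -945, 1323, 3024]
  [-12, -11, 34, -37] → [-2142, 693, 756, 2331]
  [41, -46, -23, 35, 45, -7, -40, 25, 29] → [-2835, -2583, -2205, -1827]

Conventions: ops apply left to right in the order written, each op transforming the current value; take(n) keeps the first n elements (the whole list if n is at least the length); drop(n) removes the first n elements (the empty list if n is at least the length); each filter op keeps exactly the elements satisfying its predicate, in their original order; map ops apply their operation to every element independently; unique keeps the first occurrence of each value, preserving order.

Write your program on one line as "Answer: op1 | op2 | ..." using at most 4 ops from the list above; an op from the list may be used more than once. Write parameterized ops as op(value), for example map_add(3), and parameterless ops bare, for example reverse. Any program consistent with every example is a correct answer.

map_mul(-7) | sort_asc | take(4) | map_mul(9)

Check, running the answer program on each example:
  [-39, 46, 15, -6] -> [273, -322, -105, 42] -> [-322, -105, 42, 273] -> [-322, -105, 42, 273] -> [-2898, -945, 378, 2457]
  [15, -21, -48, 42] -> [-105, 147, 336, -294] -> [-294, -105, 147, 336] -> [-294, -105, 147, 336] -> [-2646, -945, 1323, 3024]
  [-12, -11, 34, -37] -> [84, 77, -238, 259] -> [-238, 77, 84, 259] -> [-238, 77, 84, 259] -> [-2142, 693, 756, 2331]
  [41, -46, -23, 35, 45, -7, -40, 25, 29] -> [-287, 322, 161, -245, -315, 49, 280, -175, -203] -> [-315, -287, -245, -203, -175, 49, 161, 280, 322] -> [-315, -287, -245, -203] -> [-2835, -2583, -2205, -1827]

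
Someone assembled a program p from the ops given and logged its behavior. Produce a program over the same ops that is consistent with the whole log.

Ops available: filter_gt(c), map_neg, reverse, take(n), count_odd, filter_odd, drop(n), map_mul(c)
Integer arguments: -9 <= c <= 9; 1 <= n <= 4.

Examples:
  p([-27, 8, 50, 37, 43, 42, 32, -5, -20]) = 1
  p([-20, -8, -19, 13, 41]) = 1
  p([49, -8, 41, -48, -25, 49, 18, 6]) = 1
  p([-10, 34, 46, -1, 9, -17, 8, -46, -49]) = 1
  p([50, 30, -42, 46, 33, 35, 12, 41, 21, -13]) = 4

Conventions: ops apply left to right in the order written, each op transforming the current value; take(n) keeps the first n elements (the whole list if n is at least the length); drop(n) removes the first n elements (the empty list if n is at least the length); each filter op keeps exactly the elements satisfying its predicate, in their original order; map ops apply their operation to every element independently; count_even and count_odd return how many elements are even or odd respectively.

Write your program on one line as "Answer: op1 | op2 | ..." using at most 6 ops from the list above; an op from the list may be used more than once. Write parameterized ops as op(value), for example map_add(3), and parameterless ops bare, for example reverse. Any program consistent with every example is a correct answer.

map_neg | map_mul(-5) | drop(4) | filter_gt(8) | count_odd

Check, running the answer program on each example:
  [-27, 8, 50, 37, 43, 42, 32, -5, -20] -> [27, -8, -50, -37, -43, -42, -32, 5, 20] -> [-135, 40, 250, 185, 215, 210, 160, -25, -100] -> [215, 210, 160, -25, -100] -> [215, 210, 160] -> 1
  [-20, -8, -19, 13, 41] -> [20, 8, 19, -13, -41] -> [-100, -40, -95, 65, 205] -> [205] -> [205] -> 1
  [49, -8, 41, -48, -25, 49, 18, 6] -> [-49, 8, -41, 48, 25, -49, -18, -6] -> [245, -40, 205, -240, -125, 245, 90, 30] -> [-125, 245, 90, 30] -> [245, 90, 30] -> 1
  [-10, 34, 46, -1, 9, -17, 8, -46, -49] -> [10, -34, -46, 1, -9, 17, -8, 46, 49] -> [-50, 170, 230, -5, 45, -85, 40, -230, -245] -> [45, -85, 40, -230, -245] -> [45, 40] -> 1
  [50, 30, -42, 46, 33, 35, 12, 41, 21, -13] -> [-50, -30, 42, -46, -33, -35, -12, -41, -21, 13] -> [250, 150, -210, 230, 165, 175, 60, 205, 105, -65] -> [165, 175, 60, 205, 105, -65] -> [165, 175, 60, 205, 105] -> 4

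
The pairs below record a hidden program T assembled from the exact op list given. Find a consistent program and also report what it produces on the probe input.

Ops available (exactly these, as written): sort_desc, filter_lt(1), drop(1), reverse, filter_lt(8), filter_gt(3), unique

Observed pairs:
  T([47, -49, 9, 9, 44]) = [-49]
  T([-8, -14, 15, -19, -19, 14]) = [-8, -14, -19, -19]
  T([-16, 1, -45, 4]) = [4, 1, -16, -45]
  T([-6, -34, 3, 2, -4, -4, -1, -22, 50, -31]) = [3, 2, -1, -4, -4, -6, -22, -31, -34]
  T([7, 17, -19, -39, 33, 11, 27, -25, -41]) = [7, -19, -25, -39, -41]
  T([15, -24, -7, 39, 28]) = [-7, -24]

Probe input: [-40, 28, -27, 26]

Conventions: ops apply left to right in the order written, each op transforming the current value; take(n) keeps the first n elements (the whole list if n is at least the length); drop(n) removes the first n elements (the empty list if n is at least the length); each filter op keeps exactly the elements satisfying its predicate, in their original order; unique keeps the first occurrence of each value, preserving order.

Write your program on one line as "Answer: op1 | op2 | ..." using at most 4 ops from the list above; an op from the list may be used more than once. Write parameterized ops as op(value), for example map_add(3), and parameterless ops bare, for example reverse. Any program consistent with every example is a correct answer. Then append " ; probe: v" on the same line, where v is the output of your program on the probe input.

reverse | filter_lt(8) | sort_desc ; probe: [-27, -40]

Check, running the answer program on each example:
  [47, -49, 9, 9, 44] -> [44, 9, 9, -49, 47] -> [-49] -> [-49]
  [-8, -14, 15, -19, -19, 14] -> [14, -19, -19, 15, -14, -8] -> [-19, -19, -14, -8] -> [-8, -14, -19, -19]
  [-16, 1, -45, 4] -> [4, -45, 1, -16] -> [4, -45, 1, -16] -> [4, 1, -16, -45]
  [-6, -34, 3, 2, -4, -4, -1, -22, 50, -31] -> [-31, 50, -22, -1, -4, -4, 2, 3, -34, -6] -> [-31, -22, -1, -4, -4, 2, 3, -34, -6] -> [3, 2, -1, -4, -4, -6, -22, -31, -34]
  [7, 17, -19, -39, 33, 11, 27, -25, -41] -> [-41, -25, 27, 11, 33, -39, -19, 17, 7] -> [-41, -25, -39, -19, 7] -> [7, -19, -25, -39, -41]
  [15, -24, -7, 39, 28] -> [28, 39, -7, -24, 15] -> [-7, -24] -> [-7, -24]
  probe: [-40, 28, -27, 26] -> [26, -27, 28, -40] -> [-27, -40] -> [-27, -40]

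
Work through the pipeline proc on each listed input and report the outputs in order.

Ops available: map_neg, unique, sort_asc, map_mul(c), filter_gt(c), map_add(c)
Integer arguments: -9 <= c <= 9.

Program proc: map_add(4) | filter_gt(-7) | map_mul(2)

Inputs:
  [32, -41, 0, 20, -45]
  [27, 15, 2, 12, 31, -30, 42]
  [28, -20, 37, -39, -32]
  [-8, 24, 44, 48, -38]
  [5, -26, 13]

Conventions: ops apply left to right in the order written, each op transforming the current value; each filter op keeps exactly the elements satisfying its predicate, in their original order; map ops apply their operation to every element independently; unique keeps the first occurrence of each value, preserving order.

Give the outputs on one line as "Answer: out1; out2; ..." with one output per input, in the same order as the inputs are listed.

[72, 8, 48]; [62, 38, 12, 32, 70, 92]; [64, 82]; [-8, 56, 96, 104]; [18, 34]

Execution, op by op:
  [32, -41, 0, 20, -45] -> [36, -37, 4, 24, -41] -> [36, 4, 24] -> [72, 8, 48]
  [27, 15, 2, 12, 31, -30, 42] -> [31, 19, 6, 16, 35, -26, 46] -> [31, 19, 6, 16, 35, 46] -> [62, 38, 12, 32, 70, 92]
  [28, -20, 37, -39, -32] -> [32, -16, 41, -35, -28] -> [32, 41] -> [64, 82]
  [-8, 24, 44, 48, -38] -> [-4, 28, 48, 52, -34] -> [-4, 28, 48, 52] -> [-8, 56, 96, 104]
  [5, -26, 13] -> [9, -22, 17] -> [9, 17] -> [18, 34]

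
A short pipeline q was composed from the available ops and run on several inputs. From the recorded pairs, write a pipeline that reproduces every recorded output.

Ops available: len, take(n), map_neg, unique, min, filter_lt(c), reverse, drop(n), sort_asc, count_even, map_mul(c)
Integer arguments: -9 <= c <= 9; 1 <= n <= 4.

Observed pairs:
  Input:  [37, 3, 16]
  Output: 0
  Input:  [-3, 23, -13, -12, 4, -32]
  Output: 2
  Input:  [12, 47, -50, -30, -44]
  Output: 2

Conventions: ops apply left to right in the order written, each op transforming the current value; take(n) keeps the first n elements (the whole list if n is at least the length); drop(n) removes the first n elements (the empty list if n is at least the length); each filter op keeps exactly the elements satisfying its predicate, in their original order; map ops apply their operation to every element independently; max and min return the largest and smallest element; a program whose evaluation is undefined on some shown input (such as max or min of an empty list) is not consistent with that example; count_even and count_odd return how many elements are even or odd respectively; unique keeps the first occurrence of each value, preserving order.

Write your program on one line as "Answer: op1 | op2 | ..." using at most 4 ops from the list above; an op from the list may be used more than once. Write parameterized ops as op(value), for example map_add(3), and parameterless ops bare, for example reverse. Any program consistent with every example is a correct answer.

filter_lt(-2) | map_mul(3) | drop(1) | count_even

Check, running the answer program on each example:
  [37, 3, 16] -> [] -> [] -> [] -> 0
  [-3, 23, -13, -12, 4, -32] -> [-3, -13, -12, -32] -> [-9, -39, -36, -96] -> [-39, -36, -96] -> 2
  [12, 47, -50, -30, -44] -> [-50, -30, -44] -> [-150, -90, -132] -> [-90, -132] -> 2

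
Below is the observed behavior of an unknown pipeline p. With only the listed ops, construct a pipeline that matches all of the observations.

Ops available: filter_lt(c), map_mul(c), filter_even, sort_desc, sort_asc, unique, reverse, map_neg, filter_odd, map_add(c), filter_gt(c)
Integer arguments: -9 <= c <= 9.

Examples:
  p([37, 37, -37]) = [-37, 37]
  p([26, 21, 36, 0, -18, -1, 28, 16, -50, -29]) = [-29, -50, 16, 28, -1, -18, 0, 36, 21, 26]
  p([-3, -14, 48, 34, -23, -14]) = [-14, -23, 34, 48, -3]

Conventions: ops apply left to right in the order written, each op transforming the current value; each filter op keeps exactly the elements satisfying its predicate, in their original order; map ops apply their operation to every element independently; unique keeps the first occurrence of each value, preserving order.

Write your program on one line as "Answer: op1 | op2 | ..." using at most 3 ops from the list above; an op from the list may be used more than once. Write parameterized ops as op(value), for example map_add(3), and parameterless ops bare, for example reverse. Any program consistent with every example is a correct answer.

reverse | unique

Check, running the answer program on each example:
  [37, 37, -37] -> [-37, 37, 37] -> [-37, 37]
  [26, 21, 36, 0, -18, -1, 28, 16, -50, -29] -> [-29, -50, 16, 28, -1, -18, 0, 36, 21, 26] -> [-29, -50, 16, 28, -1, -18, 0, 36, 21, 26]
  [-3, -14, 48, 34, -23, -14] -> [-14, -23, 34, 48, -14, -3] -> [-14, -23, 34, 48, -3]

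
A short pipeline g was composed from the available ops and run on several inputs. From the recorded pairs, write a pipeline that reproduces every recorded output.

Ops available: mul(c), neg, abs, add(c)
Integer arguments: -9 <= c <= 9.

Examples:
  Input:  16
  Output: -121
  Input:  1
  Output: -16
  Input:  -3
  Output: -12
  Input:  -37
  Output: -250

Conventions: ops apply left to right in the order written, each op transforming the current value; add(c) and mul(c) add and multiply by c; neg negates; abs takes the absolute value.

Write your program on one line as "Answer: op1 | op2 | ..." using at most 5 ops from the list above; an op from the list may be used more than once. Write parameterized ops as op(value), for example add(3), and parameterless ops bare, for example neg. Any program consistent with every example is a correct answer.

mul(7) | add(9) | abs | mul(-1)

Check, running the answer program on each example:
  16 -> 112 -> 121 -> 121 -> -121
  1 -> 7 -> 16 -> 16 -> -16
  -3 -> -21 -> -12 -> 12 -> -12
  -37 -> -259 -> -250 -> 250 -> -250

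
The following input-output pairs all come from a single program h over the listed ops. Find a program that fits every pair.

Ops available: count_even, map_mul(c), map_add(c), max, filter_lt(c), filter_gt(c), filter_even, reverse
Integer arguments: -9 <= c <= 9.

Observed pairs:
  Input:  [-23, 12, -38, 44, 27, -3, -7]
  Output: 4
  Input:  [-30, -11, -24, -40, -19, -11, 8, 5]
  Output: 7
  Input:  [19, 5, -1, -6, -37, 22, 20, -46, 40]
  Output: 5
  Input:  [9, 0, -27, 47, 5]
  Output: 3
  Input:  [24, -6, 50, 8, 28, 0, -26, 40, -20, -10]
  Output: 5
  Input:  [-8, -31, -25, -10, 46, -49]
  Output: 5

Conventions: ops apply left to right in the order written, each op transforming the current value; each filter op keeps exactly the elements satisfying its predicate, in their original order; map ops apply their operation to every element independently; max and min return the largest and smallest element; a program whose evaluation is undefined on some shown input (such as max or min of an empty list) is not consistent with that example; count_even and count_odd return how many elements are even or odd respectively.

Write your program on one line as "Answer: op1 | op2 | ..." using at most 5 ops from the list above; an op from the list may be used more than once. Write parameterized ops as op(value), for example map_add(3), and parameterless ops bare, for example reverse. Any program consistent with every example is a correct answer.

filter_lt(6) | map_add(8) | map_mul(6) | count_even

Check, running the answer program on each example:
  [-23, 12, -38, 44, 27, -3, -7] -> [-23, -38, -3, -7] -> [-15, -30, 5, 1] -> [-90, -180, 30, 6] -> 4
  [-30, -11, -24, -40, -19, -11, 8, 5] -> [-30, -11, -24, -40, -19, -11, 5] -> [-22, -3, -16, -32, -11, -3, 13] -> [-132, -18, -96, -192, -66, -18, 78] -> 7
  [19, 5, -1, -6, -37, 22, 20, -46, 40] -> [5, -1, -6, -37, -46] -> [13, 7, 2, -29, -38] -> [78, 42, 12, -174, -228] -> 5
  [9, 0, -27, 47, 5] -> [0, -27, 5] -> [8, -19, 13] -> [48, -114, 78] -> 3
  [24, -6, 50, 8, 28, 0, -26, 40, -20, -10] -> [-6, 0, -26, -20, -10] -> [2, 8, -18, -12, -2] -> [12, 48, -108, -72, -12] -> 5
  [-8, -31, -25, -10, 46, -49] -> [-8, -31, -25, -10, -49] -> [0, -23, -17, -2, -41] -> [0, -138, -102, -12, -246] -> 5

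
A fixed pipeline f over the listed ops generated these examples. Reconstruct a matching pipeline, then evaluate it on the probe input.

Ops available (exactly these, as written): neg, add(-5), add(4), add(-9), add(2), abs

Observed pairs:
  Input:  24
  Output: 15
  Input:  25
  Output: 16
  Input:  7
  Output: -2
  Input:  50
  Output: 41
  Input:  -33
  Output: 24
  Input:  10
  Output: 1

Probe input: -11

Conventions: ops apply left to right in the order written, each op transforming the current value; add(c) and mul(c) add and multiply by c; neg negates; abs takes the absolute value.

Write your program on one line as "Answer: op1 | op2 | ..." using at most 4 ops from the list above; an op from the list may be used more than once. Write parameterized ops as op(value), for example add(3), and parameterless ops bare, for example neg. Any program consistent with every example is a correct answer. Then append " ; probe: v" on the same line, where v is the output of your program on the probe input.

neg | abs | add(-9) ; probe: 2

Check, running the answer program on each example:
  24 -> -24 -> 24 -> 15
  25 -> -25 -> 25 -> 16
  7 -> -7 -> 7 -> -2
  50 -> -50 -> 50 -> 41
  -33 -> 33 -> 33 -> 24
  10 -> -10 -> 10 -> 1
  probe: -11 -> 11 -> 11 -> 2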